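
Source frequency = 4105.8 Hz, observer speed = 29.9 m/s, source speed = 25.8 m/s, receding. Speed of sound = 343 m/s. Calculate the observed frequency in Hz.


Given values:
  f_s = 4105.8 Hz, v_o = 29.9 m/s, v_s = 25.8 m/s
  Direction: receding
Formula: f_o = f_s * (c - v_o) / (c + v_s)
Numerator: c - v_o = 343 - 29.9 = 313.1
Denominator: c + v_s = 343 + 25.8 = 368.8
f_o = 4105.8 * 313.1 / 368.8 = 3485.7

3485.7 Hz


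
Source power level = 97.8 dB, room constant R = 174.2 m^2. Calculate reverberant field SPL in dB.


Given values:
  Lw = 97.8 dB, R = 174.2 m^2
Formula: SPL = Lw + 10 * log10(4 / R)
Compute 4 / R = 4 / 174.2 = 0.022962
Compute 10 * log10(0.022962) = -16.3899
SPL = 97.8 + (-16.3899) = 81.41

81.41 dB


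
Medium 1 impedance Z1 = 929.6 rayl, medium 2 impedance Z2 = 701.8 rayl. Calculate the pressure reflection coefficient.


Given values:
  Z1 = 929.6 rayl, Z2 = 701.8 rayl
Formula: R = (Z2 - Z1) / (Z2 + Z1)
Numerator: Z2 - Z1 = 701.8 - 929.6 = -227.8
Denominator: Z2 + Z1 = 701.8 + 929.6 = 1631.4
R = -227.8 / 1631.4 = -0.1396

-0.1396


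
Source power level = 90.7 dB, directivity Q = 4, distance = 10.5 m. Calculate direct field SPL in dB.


Given values:
  Lw = 90.7 dB, Q = 4, r = 10.5 m
Formula: SPL = Lw + 10 * log10(Q / (4 * pi * r^2))
Compute 4 * pi * r^2 = 4 * pi * 10.5^2 = 1385.4424
Compute Q / denom = 4 / 1385.4424 = 0.00288716
Compute 10 * log10(0.00288716) = -25.3953
SPL = 90.7 + (-25.3953) = 65.3

65.3 dB


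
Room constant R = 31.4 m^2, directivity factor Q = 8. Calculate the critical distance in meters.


Given values:
  R = 31.4 m^2, Q = 8
Formula: d_c = 0.141 * sqrt(Q * R)
Compute Q * R = 8 * 31.4 = 251.2
Compute sqrt(251.2) = 15.8493
d_c = 0.141 * 15.8493 = 2.235

2.235 m


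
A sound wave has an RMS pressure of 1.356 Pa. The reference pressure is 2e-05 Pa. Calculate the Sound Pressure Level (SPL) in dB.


Given values:
  p = 1.356 Pa
  p_ref = 2e-05 Pa
Formula: SPL = 20 * log10(p / p_ref)
Compute ratio: p / p_ref = 1.356 / 2e-05 = 67800
Compute log10: log10(67800) = 4.83123
Multiply: SPL = 20 * 4.83123 = 96.62

96.62 dB


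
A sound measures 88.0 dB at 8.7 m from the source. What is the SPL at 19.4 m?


Given values:
  SPL1 = 88.0 dB, r1 = 8.7 m, r2 = 19.4 m
Formula: SPL2 = SPL1 - 20 * log10(r2 / r1)
Compute ratio: r2 / r1 = 19.4 / 8.7 = 2.2299
Compute log10: log10(2.2299) = 0.348285
Compute drop: 20 * 0.348285 = 6.9657
SPL2 = 88.0 - 6.9657 = 81.03

81.03 dB


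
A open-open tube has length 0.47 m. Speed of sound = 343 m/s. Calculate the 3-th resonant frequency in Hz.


Given values:
  Tube type: open-open, L = 0.47 m, c = 343 m/s, n = 3
Formula: f_n = n * c / (2 * L)
Compute 2 * L = 2 * 0.47 = 0.94
f = 3 * 343 / 0.94
f = 1094.68

1094.68 Hz


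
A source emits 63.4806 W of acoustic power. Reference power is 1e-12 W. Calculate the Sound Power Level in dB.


Given values:
  W = 63.4806 W
  W_ref = 1e-12 W
Formula: SWL = 10 * log10(W / W_ref)
Compute ratio: W / W_ref = 63480600000000
Compute log10: log10(63480600000000) = 13.802641
Multiply: SWL = 10 * 13.802641 = 138.03

138.03 dB


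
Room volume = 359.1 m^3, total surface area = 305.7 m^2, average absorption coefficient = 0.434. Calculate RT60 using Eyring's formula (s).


Given values:
  V = 359.1 m^3, S = 305.7 m^2, alpha = 0.434
Formula: RT60 = 0.161 * V / (-S * ln(1 - alpha))
Compute ln(1 - 0.434) = ln(0.566) = -0.569161
Denominator: -305.7 * -0.569161 = 173.9925
Numerator: 0.161 * 359.1 = 57.8151
RT60 = 57.8151 / 173.9925 = 0.332

0.332 s


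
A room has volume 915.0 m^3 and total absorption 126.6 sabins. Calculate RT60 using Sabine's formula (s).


Given values:
  V = 915.0 m^3
  A = 126.6 sabins
Formula: RT60 = 0.161 * V / A
Numerator: 0.161 * 915.0 = 147.315
RT60 = 147.315 / 126.6 = 1.164

1.164 s


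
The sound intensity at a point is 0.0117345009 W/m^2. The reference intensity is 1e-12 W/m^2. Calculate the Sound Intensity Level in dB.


Given values:
  I = 0.0117345009 W/m^2
  I_ref = 1e-12 W/m^2
Formula: SIL = 10 * log10(I / I_ref)
Compute ratio: I / I_ref = 11734500900
Compute log10: log10(11734500900) = 10.069465
Multiply: SIL = 10 * 10.069465 = 100.69

100.69 dB


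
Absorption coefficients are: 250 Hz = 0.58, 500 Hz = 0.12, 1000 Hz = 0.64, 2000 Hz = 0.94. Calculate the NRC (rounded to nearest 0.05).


Given values:
  a_250 = 0.58, a_500 = 0.12
  a_1000 = 0.64, a_2000 = 0.94
Formula: NRC = (a250 + a500 + a1000 + a2000) / 4
Sum = 0.58 + 0.12 + 0.64 + 0.94 = 2.28
NRC = 2.28 / 4 = 0.57
Rounded to nearest 0.05: 0.55

0.55


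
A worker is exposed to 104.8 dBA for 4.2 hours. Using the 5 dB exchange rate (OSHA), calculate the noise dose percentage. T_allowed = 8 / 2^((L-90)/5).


Given values:
  L = 104.8 dBA, T = 4.2 hours
Formula: T_allowed = 8 / 2^((L - 90) / 5)
Compute exponent: (104.8 - 90) / 5 = 2.96
Compute 2^(2.96) = 7.78124
T_allowed = 8 / 7.78124 = 1.028114 hours
Dose = (T / T_allowed) * 100
Dose = (4.2 / 1.028114) * 100 = 408.52

408.52 %


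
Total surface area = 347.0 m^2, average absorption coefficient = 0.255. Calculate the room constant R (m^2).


Given values:
  S = 347.0 m^2, alpha = 0.255
Formula: R = S * alpha / (1 - alpha)
Numerator: 347.0 * 0.255 = 88.485
Denominator: 1 - 0.255 = 0.745
R = 88.485 / 0.745 = 118.77

118.77 m^2


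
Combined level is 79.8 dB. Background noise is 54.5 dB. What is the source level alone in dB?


Given values:
  L_total = 79.8 dB, L_bg = 54.5 dB
Formula: L_source = 10 * log10(10^(L_total/10) - 10^(L_bg/10))
Convert to linear:
  10^(79.8/10) = 95499258.6021
  10^(54.5/10) = 281838.2931
Difference: 95499258.6021 - 281838.2931 = 95217420.309
L_source = 10 * log10(95217420.309) = 79.79

79.79 dB


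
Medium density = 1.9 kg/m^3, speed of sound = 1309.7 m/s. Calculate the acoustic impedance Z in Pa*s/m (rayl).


Given values:
  rho = 1.9 kg/m^3
  c = 1309.7 m/s
Formula: Z = rho * c
Z = 1.9 * 1309.7
Z = 2488.43

2488.43 rayl


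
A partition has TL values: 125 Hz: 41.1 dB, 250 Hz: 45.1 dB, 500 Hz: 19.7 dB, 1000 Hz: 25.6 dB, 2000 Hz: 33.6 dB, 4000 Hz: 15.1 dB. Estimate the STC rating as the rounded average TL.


Given TL values at each frequency:
  125 Hz: 41.1 dB
  250 Hz: 45.1 dB
  500 Hz: 19.7 dB
  1000 Hz: 25.6 dB
  2000 Hz: 33.6 dB
  4000 Hz: 15.1 dB
Formula: STC ~ round(average of TL values)
Sum = 41.1 + 45.1 + 19.7 + 25.6 + 33.6 + 15.1 = 180.2
Average = 180.2 / 6 = 30.03
Rounded: 30

30


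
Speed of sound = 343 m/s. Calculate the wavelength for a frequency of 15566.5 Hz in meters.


Given values:
  c = 343 m/s, f = 15566.5 Hz
Formula: lambda = c / f
lambda = 343 / 15566.5
lambda = 0.022

0.022 m


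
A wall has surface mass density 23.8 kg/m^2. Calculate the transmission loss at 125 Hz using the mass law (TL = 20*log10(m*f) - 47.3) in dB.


Given values:
  m = 23.8 kg/m^2, f = 125 Hz
Formula: TL = 20 * log10(m * f) - 47.3
Compute m * f = 23.8 * 125 = 2975.0
Compute log10(2975.0) = 3.473487
Compute 20 * 3.473487 = 69.4697
TL = 69.4697 - 47.3 = 22.17

22.17 dB


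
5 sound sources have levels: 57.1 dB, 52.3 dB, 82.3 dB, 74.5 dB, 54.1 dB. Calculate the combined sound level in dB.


Formula: L_total = 10 * log10( sum(10^(Li/10)) )
  Source 1: 10^(57.1/10) = 512861.384
  Source 2: 10^(52.3/10) = 169824.3652
  Source 3: 10^(82.3/10) = 169824365.2462
  Source 4: 10^(74.5/10) = 28183829.3126
  Source 5: 10^(54.1/10) = 257039.5783
Sum of linear values = 198947919.8863
L_total = 10 * log10(198947919.8863) = 82.99

82.99 dB


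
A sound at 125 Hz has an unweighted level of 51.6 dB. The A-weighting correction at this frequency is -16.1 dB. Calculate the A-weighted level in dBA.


Given values:
  SPL = 51.6 dB
  A-weighting at 125 Hz = -16.1 dB
Formula: L_A = SPL + A_weight
L_A = 51.6 + (-16.1)
L_A = 35.5

35.5 dBA


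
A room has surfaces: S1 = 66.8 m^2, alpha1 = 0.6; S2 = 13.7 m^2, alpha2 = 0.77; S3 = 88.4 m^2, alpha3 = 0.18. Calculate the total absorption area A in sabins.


Given surfaces:
  Surface 1: 66.8 * 0.6 = 40.08
  Surface 2: 13.7 * 0.77 = 10.549
  Surface 3: 88.4 * 0.18 = 15.912
Formula: A = sum(Si * alpha_i)
A = 40.08 + 10.549 + 15.912
A = 66.54

66.54 sabins


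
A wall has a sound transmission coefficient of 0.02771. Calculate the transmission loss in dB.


Given values:
  tau = 0.02771
Formula: TL = 10 * log10(1 / tau)
Compute 1 / tau = 1 / 0.02771 = 36.0881
Compute log10(36.0881) = 1.557364
TL = 10 * 1.557364 = 15.57

15.57 dB


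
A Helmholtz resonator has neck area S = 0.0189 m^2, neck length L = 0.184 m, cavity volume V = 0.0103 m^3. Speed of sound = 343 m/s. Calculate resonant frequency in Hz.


Given values:
  S = 0.0189 m^2, L = 0.184 m, V = 0.0103 m^3, c = 343 m/s
Formula: f = (c / (2*pi)) * sqrt(S / (V * L))
Compute V * L = 0.0103 * 0.184 = 0.0018952
Compute S / (V * L) = 0.0189 / 0.0018952 = 9.9726
Compute sqrt(9.9726) = 3.157942
Compute c / (2*pi) = 343 / 6.283185 = 54.590148
f = 54.590148 * 3.157942 = 172.39

172.39 Hz


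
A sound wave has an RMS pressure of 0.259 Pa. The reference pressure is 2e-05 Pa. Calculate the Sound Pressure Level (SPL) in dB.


Given values:
  p = 0.259 Pa
  p_ref = 2e-05 Pa
Formula: SPL = 20 * log10(p / p_ref)
Compute ratio: p / p_ref = 0.259 / 2e-05 = 12950
Compute log10: log10(12950) = 4.11227
Multiply: SPL = 20 * 4.11227 = 82.25

82.25 dB


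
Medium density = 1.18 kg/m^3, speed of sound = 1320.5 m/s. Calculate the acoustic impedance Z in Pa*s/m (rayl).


Given values:
  rho = 1.18 kg/m^3
  c = 1320.5 m/s
Formula: Z = rho * c
Z = 1.18 * 1320.5
Z = 1558.19

1558.19 rayl


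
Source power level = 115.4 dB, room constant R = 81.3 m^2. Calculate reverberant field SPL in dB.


Given values:
  Lw = 115.4 dB, R = 81.3 m^2
Formula: SPL = Lw + 10 * log10(4 / R)
Compute 4 / R = 4 / 81.3 = 0.0492
Compute 10 * log10(0.0492) = -13.0803
SPL = 115.4 + (-13.0803) = 102.32

102.32 dB


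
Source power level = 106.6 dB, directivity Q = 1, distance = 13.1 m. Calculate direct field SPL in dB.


Given values:
  Lw = 106.6 dB, Q = 1, r = 13.1 m
Formula: SPL = Lw + 10 * log10(Q / (4 * pi * r^2))
Compute 4 * pi * r^2 = 4 * pi * 13.1^2 = 2156.5149
Compute Q / denom = 1 / 2156.5149 = 0.00046371
Compute 10 * log10(0.00046371) = -33.3375
SPL = 106.6 + (-33.3375) = 73.26

73.26 dB


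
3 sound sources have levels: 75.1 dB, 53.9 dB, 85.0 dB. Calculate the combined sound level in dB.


Formula: L_total = 10 * log10( sum(10^(Li/10)) )
  Source 1: 10^(75.1/10) = 32359365.693
  Source 2: 10^(53.9/10) = 245470.8916
  Source 3: 10^(85.0/10) = 316227766.0168
Sum of linear values = 348832602.6014
L_total = 10 * log10(348832602.6014) = 85.43

85.43 dB


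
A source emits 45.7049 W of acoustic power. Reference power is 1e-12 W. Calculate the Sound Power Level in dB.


Given values:
  W = 45.7049 W
  W_ref = 1e-12 W
Formula: SWL = 10 * log10(W / W_ref)
Compute ratio: W / W_ref = 45704900000000
Compute log10: log10(45704900000000) = 13.659963
Multiply: SWL = 10 * 13.659963 = 136.6

136.6 dB


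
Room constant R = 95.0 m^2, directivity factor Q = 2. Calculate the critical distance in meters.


Given values:
  R = 95.0 m^2, Q = 2
Formula: d_c = 0.141 * sqrt(Q * R)
Compute Q * R = 2 * 95.0 = 190.0
Compute sqrt(190.0) = 13.784
d_c = 0.141 * 13.784 = 1.944

1.944 m


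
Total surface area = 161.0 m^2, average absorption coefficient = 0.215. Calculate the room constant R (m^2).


Given values:
  S = 161.0 m^2, alpha = 0.215
Formula: R = S * alpha / (1 - alpha)
Numerator: 161.0 * 0.215 = 34.615
Denominator: 1 - 0.215 = 0.785
R = 34.615 / 0.785 = 44.1

44.1 m^2


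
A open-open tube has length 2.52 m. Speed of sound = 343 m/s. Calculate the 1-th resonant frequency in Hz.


Given values:
  Tube type: open-open, L = 2.52 m, c = 343 m/s, n = 1
Formula: f_n = n * c / (2 * L)
Compute 2 * L = 2 * 2.52 = 5.04
f = 1 * 343 / 5.04
f = 68.06

68.06 Hz


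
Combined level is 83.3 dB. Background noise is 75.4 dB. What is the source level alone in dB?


Given values:
  L_total = 83.3 dB, L_bg = 75.4 dB
Formula: L_source = 10 * log10(10^(L_total/10) - 10^(L_bg/10))
Convert to linear:
  10^(83.3/10) = 213796208.9502
  10^(75.4/10) = 34673685.0453
Difference: 213796208.9502 - 34673685.0453 = 179122523.9049
L_source = 10 * log10(179122523.9049) = 82.53

82.53 dB


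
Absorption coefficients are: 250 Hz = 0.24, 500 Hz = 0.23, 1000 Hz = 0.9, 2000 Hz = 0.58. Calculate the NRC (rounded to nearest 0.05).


Given values:
  a_250 = 0.24, a_500 = 0.23
  a_1000 = 0.9, a_2000 = 0.58
Formula: NRC = (a250 + a500 + a1000 + a2000) / 4
Sum = 0.24 + 0.23 + 0.9 + 0.58 = 1.95
NRC = 1.95 / 4 = 0.4875
Rounded to nearest 0.05: 0.5

0.5


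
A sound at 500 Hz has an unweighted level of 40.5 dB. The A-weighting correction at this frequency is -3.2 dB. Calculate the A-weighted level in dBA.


Given values:
  SPL = 40.5 dB
  A-weighting at 500 Hz = -3.2 dB
Formula: L_A = SPL + A_weight
L_A = 40.5 + (-3.2)
L_A = 37.3

37.3 dBA


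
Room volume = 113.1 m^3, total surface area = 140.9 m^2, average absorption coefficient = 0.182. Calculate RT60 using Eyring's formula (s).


Given values:
  V = 113.1 m^3, S = 140.9 m^2, alpha = 0.182
Formula: RT60 = 0.161 * V / (-S * ln(1 - alpha))
Compute ln(1 - 0.182) = ln(0.818) = -0.200893
Denominator: -140.9 * -0.200893 = 28.3058
Numerator: 0.161 * 113.1 = 18.2091
RT60 = 18.2091 / 28.3058 = 0.643

0.643 s


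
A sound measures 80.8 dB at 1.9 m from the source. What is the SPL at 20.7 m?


Given values:
  SPL1 = 80.8 dB, r1 = 1.9 m, r2 = 20.7 m
Formula: SPL2 = SPL1 - 20 * log10(r2 / r1)
Compute ratio: r2 / r1 = 20.7 / 1.9 = 10.8947
Compute log10: log10(10.8947) = 1.037215
Compute drop: 20 * 1.037215 = 20.7443
SPL2 = 80.8 - 20.7443 = 60.06

60.06 dB


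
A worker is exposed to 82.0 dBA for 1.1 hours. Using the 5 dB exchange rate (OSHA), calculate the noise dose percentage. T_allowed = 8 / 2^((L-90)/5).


Given values:
  L = 82.0 dBA, T = 1.1 hours
Formula: T_allowed = 8 / 2^((L - 90) / 5)
Compute exponent: (82.0 - 90) / 5 = -1.6
Compute 2^(-1.6) = 0.329877
T_allowed = 8 / 0.329877 = 24.251463 hours
Dose = (T / T_allowed) * 100
Dose = (1.1 / 24.251463) * 100 = 4.54

4.54 %


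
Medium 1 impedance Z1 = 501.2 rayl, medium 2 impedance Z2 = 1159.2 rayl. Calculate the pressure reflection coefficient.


Given values:
  Z1 = 501.2 rayl, Z2 = 1159.2 rayl
Formula: R = (Z2 - Z1) / (Z2 + Z1)
Numerator: Z2 - Z1 = 1159.2 - 501.2 = 658.0
Denominator: Z2 + Z1 = 1159.2 + 501.2 = 1660.4
R = 658.0 / 1660.4 = 0.3963

0.3963


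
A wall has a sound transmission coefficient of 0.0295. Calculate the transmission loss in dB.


Given values:
  tau = 0.0295
Formula: TL = 10 * log10(1 / tau)
Compute 1 / tau = 1 / 0.0295 = 33.8983
Compute log10(33.8983) = 1.530178
TL = 10 * 1.530178 = 15.3

15.3 dB


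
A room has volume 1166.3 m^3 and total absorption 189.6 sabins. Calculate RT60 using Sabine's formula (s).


Given values:
  V = 1166.3 m^3
  A = 189.6 sabins
Formula: RT60 = 0.161 * V / A
Numerator: 0.161 * 1166.3 = 187.7743
RT60 = 187.7743 / 189.6 = 0.99

0.99 s


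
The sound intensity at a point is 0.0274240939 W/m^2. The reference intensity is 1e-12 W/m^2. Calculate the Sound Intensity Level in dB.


Given values:
  I = 0.0274240939 W/m^2
  I_ref = 1e-12 W/m^2
Formula: SIL = 10 * log10(I / I_ref)
Compute ratio: I / I_ref = 27424093900
Compute log10: log10(27424093900) = 10.438132
Multiply: SIL = 10 * 10.438132 = 104.38

104.38 dB


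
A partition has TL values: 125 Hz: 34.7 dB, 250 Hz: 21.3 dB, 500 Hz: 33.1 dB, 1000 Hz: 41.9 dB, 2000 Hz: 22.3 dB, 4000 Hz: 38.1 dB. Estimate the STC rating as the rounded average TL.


Given TL values at each frequency:
  125 Hz: 34.7 dB
  250 Hz: 21.3 dB
  500 Hz: 33.1 dB
  1000 Hz: 41.9 dB
  2000 Hz: 22.3 dB
  4000 Hz: 38.1 dB
Formula: STC ~ round(average of TL values)
Sum = 34.7 + 21.3 + 33.1 + 41.9 + 22.3 + 38.1 = 191.4
Average = 191.4 / 6 = 31.9
Rounded: 32

32


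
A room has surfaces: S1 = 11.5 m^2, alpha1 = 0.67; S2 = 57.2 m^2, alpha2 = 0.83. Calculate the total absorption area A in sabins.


Given surfaces:
  Surface 1: 11.5 * 0.67 = 7.705
  Surface 2: 57.2 * 0.83 = 47.476
Formula: A = sum(Si * alpha_i)
A = 7.705 + 47.476
A = 55.18

55.18 sabins


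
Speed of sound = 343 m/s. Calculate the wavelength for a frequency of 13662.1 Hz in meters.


Given values:
  c = 343 m/s, f = 13662.1 Hz
Formula: lambda = c / f
lambda = 343 / 13662.1
lambda = 0.0251

0.0251 m


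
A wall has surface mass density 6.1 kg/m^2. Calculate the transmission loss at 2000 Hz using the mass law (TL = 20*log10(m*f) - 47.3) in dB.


Given values:
  m = 6.1 kg/m^2, f = 2000 Hz
Formula: TL = 20 * log10(m * f) - 47.3
Compute m * f = 6.1 * 2000 = 12200.0
Compute log10(12200.0) = 4.08636
Compute 20 * 4.08636 = 81.7272
TL = 81.7272 - 47.3 = 34.43

34.43 dB


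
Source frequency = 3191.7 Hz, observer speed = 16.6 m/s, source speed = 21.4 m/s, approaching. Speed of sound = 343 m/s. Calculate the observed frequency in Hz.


Given values:
  f_s = 3191.7 Hz, v_o = 16.6 m/s, v_s = 21.4 m/s
  Direction: approaching
Formula: f_o = f_s * (c + v_o) / (c - v_s)
Numerator: c + v_o = 343 + 16.6 = 359.6
Denominator: c - v_s = 343 - 21.4 = 321.6
f_o = 3191.7 * 359.6 / 321.6 = 3568.83

3568.83 Hz


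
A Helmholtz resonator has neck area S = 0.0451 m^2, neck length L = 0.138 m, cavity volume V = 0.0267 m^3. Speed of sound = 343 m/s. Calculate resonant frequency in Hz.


Given values:
  S = 0.0451 m^2, L = 0.138 m, V = 0.0267 m^3, c = 343 m/s
Formula: f = (c / (2*pi)) * sqrt(S / (V * L))
Compute V * L = 0.0267 * 0.138 = 0.0036846
Compute S / (V * L) = 0.0451 / 0.0036846 = 12.2401
Compute sqrt(12.2401) = 3.498585
Compute c / (2*pi) = 343 / 6.283185 = 54.590148
f = 54.590148 * 3.498585 = 190.99

190.99 Hz


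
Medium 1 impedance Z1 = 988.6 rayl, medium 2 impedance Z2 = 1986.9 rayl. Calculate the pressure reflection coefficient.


Given values:
  Z1 = 988.6 rayl, Z2 = 1986.9 rayl
Formula: R = (Z2 - Z1) / (Z2 + Z1)
Numerator: Z2 - Z1 = 1986.9 - 988.6 = 998.3
Denominator: Z2 + Z1 = 1986.9 + 988.6 = 2975.5
R = 998.3 / 2975.5 = 0.3355

0.3355


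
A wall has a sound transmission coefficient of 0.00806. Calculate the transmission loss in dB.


Given values:
  tau = 0.00806
Formula: TL = 10 * log10(1 / tau)
Compute 1 / tau = 1 / 0.00806 = 124.0695
Compute log10(124.0695) = 2.093665
TL = 10 * 2.093665 = 20.94

20.94 dB


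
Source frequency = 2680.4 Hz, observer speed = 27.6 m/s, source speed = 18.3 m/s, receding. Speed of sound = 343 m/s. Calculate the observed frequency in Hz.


Given values:
  f_s = 2680.4 Hz, v_o = 27.6 m/s, v_s = 18.3 m/s
  Direction: receding
Formula: f_o = f_s * (c - v_o) / (c + v_s)
Numerator: c - v_o = 343 - 27.6 = 315.4
Denominator: c + v_s = 343 + 18.3 = 361.3
f_o = 2680.4 * 315.4 / 361.3 = 2339.88

2339.88 Hz


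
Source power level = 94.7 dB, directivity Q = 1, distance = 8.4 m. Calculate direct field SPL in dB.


Given values:
  Lw = 94.7 dB, Q = 1, r = 8.4 m
Formula: SPL = Lw + 10 * log10(Q / (4 * pi * r^2))
Compute 4 * pi * r^2 = 4 * pi * 8.4^2 = 886.6831
Compute Q / denom = 1 / 886.6831 = 0.0011278
Compute 10 * log10(0.0011278) = -29.4777
SPL = 94.7 + (-29.4777) = 65.22

65.22 dB


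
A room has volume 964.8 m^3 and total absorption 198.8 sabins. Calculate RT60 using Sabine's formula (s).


Given values:
  V = 964.8 m^3
  A = 198.8 sabins
Formula: RT60 = 0.161 * V / A
Numerator: 0.161 * 964.8 = 155.3328
RT60 = 155.3328 / 198.8 = 0.781

0.781 s


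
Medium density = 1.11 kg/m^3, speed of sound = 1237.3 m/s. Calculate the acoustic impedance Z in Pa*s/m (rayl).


Given values:
  rho = 1.11 kg/m^3
  c = 1237.3 m/s
Formula: Z = rho * c
Z = 1.11 * 1237.3
Z = 1373.4

1373.4 rayl


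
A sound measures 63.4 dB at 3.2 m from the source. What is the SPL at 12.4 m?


Given values:
  SPL1 = 63.4 dB, r1 = 3.2 m, r2 = 12.4 m
Formula: SPL2 = SPL1 - 20 * log10(r2 / r1)
Compute ratio: r2 / r1 = 12.4 / 3.2 = 3.875
Compute log10: log10(3.875) = 0.588272
Compute drop: 20 * 0.588272 = 11.7654
SPL2 = 63.4 - 11.7654 = 51.63

51.63 dB


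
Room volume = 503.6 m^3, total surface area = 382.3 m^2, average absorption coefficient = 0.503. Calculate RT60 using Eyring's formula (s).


Given values:
  V = 503.6 m^3, S = 382.3 m^2, alpha = 0.503
Formula: RT60 = 0.161 * V / (-S * ln(1 - alpha))
Compute ln(1 - 0.503) = ln(0.497) = -0.699165
Denominator: -382.3 * -0.699165 = 267.2908
Numerator: 0.161 * 503.6 = 81.0796
RT60 = 81.0796 / 267.2908 = 0.303

0.303 s


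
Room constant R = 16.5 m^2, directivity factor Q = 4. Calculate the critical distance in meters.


Given values:
  R = 16.5 m^2, Q = 4
Formula: d_c = 0.141 * sqrt(Q * R)
Compute Q * R = 4 * 16.5 = 66.0
Compute sqrt(66.0) = 8.124
d_c = 0.141 * 8.124 = 1.145

1.145 m


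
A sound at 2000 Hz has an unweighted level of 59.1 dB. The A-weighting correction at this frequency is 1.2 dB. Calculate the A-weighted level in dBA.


Given values:
  SPL = 59.1 dB
  A-weighting at 2000 Hz = 1.2 dB
Formula: L_A = SPL + A_weight
L_A = 59.1 + (1.2)
L_A = 60.3

60.3 dBA


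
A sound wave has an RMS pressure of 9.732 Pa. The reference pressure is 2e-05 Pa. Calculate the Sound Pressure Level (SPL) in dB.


Given values:
  p = 9.732 Pa
  p_ref = 2e-05 Pa
Formula: SPL = 20 * log10(p / p_ref)
Compute ratio: p / p_ref = 9.732 / 2e-05 = 486600
Compute log10: log10(486600) = 5.687172
Multiply: SPL = 20 * 5.687172 = 113.74

113.74 dB


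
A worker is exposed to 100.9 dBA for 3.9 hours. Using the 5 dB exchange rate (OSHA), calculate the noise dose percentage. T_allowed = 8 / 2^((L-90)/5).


Given values:
  L = 100.9 dBA, T = 3.9 hours
Formula: T_allowed = 8 / 2^((L - 90) / 5)
Compute exponent: (100.9 - 90) / 5 = 2.18
Compute 2^(2.18) = 4.531536
T_allowed = 8 / 4.531536 = 1.765406 hours
Dose = (T / T_allowed) * 100
Dose = (3.9 / 1.765406) * 100 = 220.91

220.91 %


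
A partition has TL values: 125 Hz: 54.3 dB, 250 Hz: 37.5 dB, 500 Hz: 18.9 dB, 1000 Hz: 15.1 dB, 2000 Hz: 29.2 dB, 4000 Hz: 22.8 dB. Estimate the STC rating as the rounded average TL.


Given TL values at each frequency:
  125 Hz: 54.3 dB
  250 Hz: 37.5 dB
  500 Hz: 18.9 dB
  1000 Hz: 15.1 dB
  2000 Hz: 29.2 dB
  4000 Hz: 22.8 dB
Formula: STC ~ round(average of TL values)
Sum = 54.3 + 37.5 + 18.9 + 15.1 + 29.2 + 22.8 = 177.8
Average = 177.8 / 6 = 29.63
Rounded: 30

30


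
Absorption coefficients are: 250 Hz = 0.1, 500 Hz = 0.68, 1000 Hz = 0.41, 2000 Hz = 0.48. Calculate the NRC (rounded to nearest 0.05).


Given values:
  a_250 = 0.1, a_500 = 0.68
  a_1000 = 0.41, a_2000 = 0.48
Formula: NRC = (a250 + a500 + a1000 + a2000) / 4
Sum = 0.1 + 0.68 + 0.41 + 0.48 = 1.67
NRC = 1.67 / 4 = 0.4175
Rounded to nearest 0.05: 0.4

0.4


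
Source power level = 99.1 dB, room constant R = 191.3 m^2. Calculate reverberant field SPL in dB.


Given values:
  Lw = 99.1 dB, R = 191.3 m^2
Formula: SPL = Lw + 10 * log10(4 / R)
Compute 4 / R = 4 / 191.3 = 0.02091
Compute 10 * log10(0.02091) = -16.7965
SPL = 99.1 + (-16.7965) = 82.3

82.3 dB


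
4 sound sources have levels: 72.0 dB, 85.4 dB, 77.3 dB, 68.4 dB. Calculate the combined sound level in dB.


Formula: L_total = 10 * log10( sum(10^(Li/10)) )
  Source 1: 10^(72.0/10) = 15848931.9246
  Source 2: 10^(85.4/10) = 346736850.4525
  Source 3: 10^(77.3/10) = 53703179.637
  Source 4: 10^(68.4/10) = 6918309.7092
Sum of linear values = 423207271.7233
L_total = 10 * log10(423207271.7233) = 86.27

86.27 dB


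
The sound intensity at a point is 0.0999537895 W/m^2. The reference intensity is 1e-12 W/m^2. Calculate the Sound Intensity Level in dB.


Given values:
  I = 0.0999537895 W/m^2
  I_ref = 1e-12 W/m^2
Formula: SIL = 10 * log10(I / I_ref)
Compute ratio: I / I_ref = 99953789500
Compute log10: log10(99953789500) = 10.999799
Multiply: SIL = 10 * 10.999799 = 110.0

110.0 dB


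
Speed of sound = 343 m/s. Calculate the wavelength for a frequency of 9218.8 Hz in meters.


Given values:
  c = 343 m/s, f = 9218.8 Hz
Formula: lambda = c / f
lambda = 343 / 9218.8
lambda = 0.0372

0.0372 m


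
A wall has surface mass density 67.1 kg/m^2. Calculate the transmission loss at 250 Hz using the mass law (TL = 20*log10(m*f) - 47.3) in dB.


Given values:
  m = 67.1 kg/m^2, f = 250 Hz
Formula: TL = 20 * log10(m * f) - 47.3
Compute m * f = 67.1 * 250 = 16775.0
Compute log10(16775.0) = 4.224663
Compute 20 * 4.224663 = 84.4933
TL = 84.4933 - 47.3 = 37.19

37.19 dB


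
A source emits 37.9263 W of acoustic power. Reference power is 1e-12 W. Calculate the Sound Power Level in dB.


Given values:
  W = 37.9263 W
  W_ref = 1e-12 W
Formula: SWL = 10 * log10(W / W_ref)
Compute ratio: W / W_ref = 37926300000000
Compute log10: log10(37926300000000) = 13.57894
Multiply: SWL = 10 * 13.57894 = 135.79

135.79 dB


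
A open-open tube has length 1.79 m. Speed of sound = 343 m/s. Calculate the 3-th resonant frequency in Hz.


Given values:
  Tube type: open-open, L = 1.79 m, c = 343 m/s, n = 3
Formula: f_n = n * c / (2 * L)
Compute 2 * L = 2 * 1.79 = 3.58
f = 3 * 343 / 3.58
f = 287.43

287.43 Hz


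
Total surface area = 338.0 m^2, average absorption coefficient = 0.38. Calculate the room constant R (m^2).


Given values:
  S = 338.0 m^2, alpha = 0.38
Formula: R = S * alpha / (1 - alpha)
Numerator: 338.0 * 0.38 = 128.44
Denominator: 1 - 0.38 = 0.62
R = 128.44 / 0.62 = 207.16

207.16 m^2


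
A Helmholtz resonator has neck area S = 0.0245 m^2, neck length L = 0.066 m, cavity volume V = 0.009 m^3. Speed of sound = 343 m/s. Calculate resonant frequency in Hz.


Given values:
  S = 0.0245 m^2, L = 0.066 m, V = 0.009 m^3, c = 343 m/s
Formula: f = (c / (2*pi)) * sqrt(S / (V * L))
Compute V * L = 0.009 * 0.066 = 0.000594
Compute S / (V * L) = 0.0245 / 0.000594 = 41.2458
Compute sqrt(41.2458) = 6.422289
Compute c / (2*pi) = 343 / 6.283185 = 54.590148
f = 54.590148 * 6.422289 = 350.59

350.59 Hz


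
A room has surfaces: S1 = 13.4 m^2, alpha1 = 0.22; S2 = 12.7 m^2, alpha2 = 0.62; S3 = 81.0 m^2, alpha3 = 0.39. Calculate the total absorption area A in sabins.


Given surfaces:
  Surface 1: 13.4 * 0.22 = 2.948
  Surface 2: 12.7 * 0.62 = 7.874
  Surface 3: 81.0 * 0.39 = 31.59
Formula: A = sum(Si * alpha_i)
A = 2.948 + 7.874 + 31.59
A = 42.41

42.41 sabins


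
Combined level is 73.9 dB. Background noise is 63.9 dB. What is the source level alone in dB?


Given values:
  L_total = 73.9 dB, L_bg = 63.9 dB
Formula: L_source = 10 * log10(10^(L_total/10) - 10^(L_bg/10))
Convert to linear:
  10^(73.9/10) = 24547089.1569
  10^(63.9/10) = 2454708.9157
Difference: 24547089.1569 - 2454708.9157 = 22092380.2412
L_source = 10 * log10(22092380.2412) = 73.44

73.44 dB


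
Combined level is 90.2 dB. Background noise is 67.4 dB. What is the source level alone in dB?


Given values:
  L_total = 90.2 dB, L_bg = 67.4 dB
Formula: L_source = 10 * log10(10^(L_total/10) - 10^(L_bg/10))
Convert to linear:
  10^(90.2/10) = 1047128548.0509
  10^(67.4/10) = 5495408.7386
Difference: 1047128548.0509 - 5495408.7386 = 1041633139.3123
L_source = 10 * log10(1041633139.3123) = 90.18

90.18 dB


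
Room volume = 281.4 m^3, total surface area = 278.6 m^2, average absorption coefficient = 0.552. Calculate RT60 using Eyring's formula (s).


Given values:
  V = 281.4 m^3, S = 278.6 m^2, alpha = 0.552
Formula: RT60 = 0.161 * V / (-S * ln(1 - alpha))
Compute ln(1 - 0.552) = ln(0.448) = -0.802962
Denominator: -278.6 * -0.802962 = 223.7052
Numerator: 0.161 * 281.4 = 45.3054
RT60 = 45.3054 / 223.7052 = 0.203

0.203 s


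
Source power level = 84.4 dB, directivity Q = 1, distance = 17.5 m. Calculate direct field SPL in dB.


Given values:
  Lw = 84.4 dB, Q = 1, r = 17.5 m
Formula: SPL = Lw + 10 * log10(Q / (4 * pi * r^2))
Compute 4 * pi * r^2 = 4 * pi * 17.5^2 = 3848.451
Compute Q / denom = 1 / 3848.451 = 0.00025984
Compute 10 * log10(0.00025984) = -35.8529
SPL = 84.4 + (-35.8529) = 48.55

48.55 dB


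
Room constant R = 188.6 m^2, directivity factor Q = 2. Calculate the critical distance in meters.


Given values:
  R = 188.6 m^2, Q = 2
Formula: d_c = 0.141 * sqrt(Q * R)
Compute Q * R = 2 * 188.6 = 377.2
Compute sqrt(377.2) = 19.4216
d_c = 0.141 * 19.4216 = 2.738

2.738 m


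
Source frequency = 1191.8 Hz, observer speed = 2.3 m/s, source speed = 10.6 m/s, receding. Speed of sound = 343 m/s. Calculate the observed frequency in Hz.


Given values:
  f_s = 1191.8 Hz, v_o = 2.3 m/s, v_s = 10.6 m/s
  Direction: receding
Formula: f_o = f_s * (c - v_o) / (c + v_s)
Numerator: c - v_o = 343 - 2.3 = 340.7
Denominator: c + v_s = 343 + 10.6 = 353.6
f_o = 1191.8 * 340.7 / 353.6 = 1148.32

1148.32 Hz


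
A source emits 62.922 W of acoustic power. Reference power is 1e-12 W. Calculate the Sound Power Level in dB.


Given values:
  W = 62.922 W
  W_ref = 1e-12 W
Formula: SWL = 10 * log10(W / W_ref)
Compute ratio: W / W_ref = 62922000000000
Compute log10: log10(62922000000000) = 13.798803
Multiply: SWL = 10 * 13.798803 = 137.99

137.99 dB


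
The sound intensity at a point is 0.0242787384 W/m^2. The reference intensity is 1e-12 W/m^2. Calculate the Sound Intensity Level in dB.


Given values:
  I = 0.0242787384 W/m^2
  I_ref = 1e-12 W/m^2
Formula: SIL = 10 * log10(I / I_ref)
Compute ratio: I / I_ref = 24278738400
Compute log10: log10(24278738400) = 10.385226
Multiply: SIL = 10 * 10.385226 = 103.85

103.85 dB


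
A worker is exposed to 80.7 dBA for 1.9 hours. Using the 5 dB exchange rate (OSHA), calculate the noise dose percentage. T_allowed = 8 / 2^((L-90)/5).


Given values:
  L = 80.7 dBA, T = 1.9 hours
Formula: T_allowed = 8 / 2^((L - 90) / 5)
Compute exponent: (80.7 - 90) / 5 = -1.86
Compute 2^(-1.86) = 0.275476
T_allowed = 8 / 0.275476 = 29.040642 hours
Dose = (T / T_allowed) * 100
Dose = (1.9 / 29.040642) * 100 = 6.54

6.54 %


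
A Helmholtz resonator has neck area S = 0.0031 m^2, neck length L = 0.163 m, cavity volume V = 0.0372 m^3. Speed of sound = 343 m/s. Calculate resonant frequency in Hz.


Given values:
  S = 0.0031 m^2, L = 0.163 m, V = 0.0372 m^3, c = 343 m/s
Formula: f = (c / (2*pi)) * sqrt(S / (V * L))
Compute V * L = 0.0372 * 0.163 = 0.0060636
Compute S / (V * L) = 0.0031 / 0.0060636 = 0.5112
Compute sqrt(0.5112) = 0.714983
Compute c / (2*pi) = 343 / 6.283185 = 54.590148
f = 54.590148 * 0.714983 = 39.03

39.03 Hz


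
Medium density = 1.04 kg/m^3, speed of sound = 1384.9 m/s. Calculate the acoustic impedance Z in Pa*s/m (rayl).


Given values:
  rho = 1.04 kg/m^3
  c = 1384.9 m/s
Formula: Z = rho * c
Z = 1.04 * 1384.9
Z = 1440.3

1440.3 rayl


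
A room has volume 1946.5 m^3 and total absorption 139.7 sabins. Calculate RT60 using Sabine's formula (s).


Given values:
  V = 1946.5 m^3
  A = 139.7 sabins
Formula: RT60 = 0.161 * V / A
Numerator: 0.161 * 1946.5 = 313.3865
RT60 = 313.3865 / 139.7 = 2.243

2.243 s


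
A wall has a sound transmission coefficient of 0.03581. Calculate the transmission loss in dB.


Given values:
  tau = 0.03581
Formula: TL = 10 * log10(1 / tau)
Compute 1 / tau = 1 / 0.03581 = 27.9252
Compute log10(27.9252) = 1.445996
TL = 10 * 1.445996 = 14.46

14.46 dB


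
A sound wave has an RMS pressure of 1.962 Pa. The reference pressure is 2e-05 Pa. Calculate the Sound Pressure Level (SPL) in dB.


Given values:
  p = 1.962 Pa
  p_ref = 2e-05 Pa
Formula: SPL = 20 * log10(p / p_ref)
Compute ratio: p / p_ref = 1.962 / 2e-05 = 98100
Compute log10: log10(98100) = 4.991669
Multiply: SPL = 20 * 4.991669 = 99.83

99.83 dB


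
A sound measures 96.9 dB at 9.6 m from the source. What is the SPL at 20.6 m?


Given values:
  SPL1 = 96.9 dB, r1 = 9.6 m, r2 = 20.6 m
Formula: SPL2 = SPL1 - 20 * log10(r2 / r1)
Compute ratio: r2 / r1 = 20.6 / 9.6 = 2.1458
Compute log10: log10(2.1458) = 0.331589
Compute drop: 20 * 0.331589 = 6.6318
SPL2 = 96.9 - 6.6318 = 90.27

90.27 dB


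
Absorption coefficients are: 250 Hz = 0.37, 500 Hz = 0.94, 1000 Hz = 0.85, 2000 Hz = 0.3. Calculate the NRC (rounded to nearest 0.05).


Given values:
  a_250 = 0.37, a_500 = 0.94
  a_1000 = 0.85, a_2000 = 0.3
Formula: NRC = (a250 + a500 + a1000 + a2000) / 4
Sum = 0.37 + 0.94 + 0.85 + 0.3 = 2.46
NRC = 2.46 / 4 = 0.615
Rounded to nearest 0.05: 0.6

0.6


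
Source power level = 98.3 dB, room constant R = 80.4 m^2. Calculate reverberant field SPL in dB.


Given values:
  Lw = 98.3 dB, R = 80.4 m^2
Formula: SPL = Lw + 10 * log10(4 / R)
Compute 4 / R = 4 / 80.4 = 0.049751
Compute 10 * log10(0.049751) = -13.032
SPL = 98.3 + (-13.032) = 85.27

85.27 dB


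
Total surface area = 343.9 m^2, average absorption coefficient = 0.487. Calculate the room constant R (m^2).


Given values:
  S = 343.9 m^2, alpha = 0.487
Formula: R = S * alpha / (1 - alpha)
Numerator: 343.9 * 0.487 = 167.4793
Denominator: 1 - 0.487 = 0.513
R = 167.4793 / 0.513 = 326.47

326.47 m^2


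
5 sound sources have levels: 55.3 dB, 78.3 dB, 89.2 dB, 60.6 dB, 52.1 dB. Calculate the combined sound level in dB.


Formula: L_total = 10 * log10( sum(10^(Li/10)) )
  Source 1: 10^(55.3/10) = 338844.1561
  Source 2: 10^(78.3/10) = 67608297.5392
  Source 3: 10^(89.2/10) = 831763771.1027
  Source 4: 10^(60.6/10) = 1148153.6215
  Source 5: 10^(52.1/10) = 162181.0097
Sum of linear values = 901021247.4292
L_total = 10 * log10(901021247.4292) = 89.55

89.55 dB


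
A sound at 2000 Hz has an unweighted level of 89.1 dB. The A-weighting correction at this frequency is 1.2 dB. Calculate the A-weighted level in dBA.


Given values:
  SPL = 89.1 dB
  A-weighting at 2000 Hz = 1.2 dB
Formula: L_A = SPL + A_weight
L_A = 89.1 + (1.2)
L_A = 90.3

90.3 dBA


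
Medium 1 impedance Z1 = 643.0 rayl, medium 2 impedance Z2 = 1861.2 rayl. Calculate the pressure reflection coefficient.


Given values:
  Z1 = 643.0 rayl, Z2 = 1861.2 rayl
Formula: R = (Z2 - Z1) / (Z2 + Z1)
Numerator: Z2 - Z1 = 1861.2 - 643.0 = 1218.2
Denominator: Z2 + Z1 = 1861.2 + 643.0 = 2504.2
R = 1218.2 / 2504.2 = 0.4865

0.4865


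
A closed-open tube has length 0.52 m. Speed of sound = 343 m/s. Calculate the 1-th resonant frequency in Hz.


Given values:
  Tube type: closed-open, L = 0.52 m, c = 343 m/s, n = 1
Formula: f_n = (2n - 1) * c / (4 * L)
Compute 2n - 1 = 2*1 - 1 = 1
Compute 4 * L = 4 * 0.52 = 2.08
f = 1 * 343 / 2.08
f = 164.9

164.9 Hz


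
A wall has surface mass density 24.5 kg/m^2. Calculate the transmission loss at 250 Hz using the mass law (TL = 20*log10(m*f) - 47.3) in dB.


Given values:
  m = 24.5 kg/m^2, f = 250 Hz
Formula: TL = 20 * log10(m * f) - 47.3
Compute m * f = 24.5 * 250 = 6125.0
Compute log10(6125.0) = 3.787106
Compute 20 * 3.787106 = 75.7421
TL = 75.7421 - 47.3 = 28.44

28.44 dB


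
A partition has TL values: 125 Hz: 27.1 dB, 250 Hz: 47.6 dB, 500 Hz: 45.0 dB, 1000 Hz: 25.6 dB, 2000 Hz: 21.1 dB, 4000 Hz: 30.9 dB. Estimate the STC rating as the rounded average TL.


Given TL values at each frequency:
  125 Hz: 27.1 dB
  250 Hz: 47.6 dB
  500 Hz: 45.0 dB
  1000 Hz: 25.6 dB
  2000 Hz: 21.1 dB
  4000 Hz: 30.9 dB
Formula: STC ~ round(average of TL values)
Sum = 27.1 + 47.6 + 45.0 + 25.6 + 21.1 + 30.9 = 197.3
Average = 197.3 / 6 = 32.88
Rounded: 33

33


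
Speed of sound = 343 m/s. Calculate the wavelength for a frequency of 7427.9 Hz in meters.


Given values:
  c = 343 m/s, f = 7427.9 Hz
Formula: lambda = c / f
lambda = 343 / 7427.9
lambda = 0.0462

0.0462 m


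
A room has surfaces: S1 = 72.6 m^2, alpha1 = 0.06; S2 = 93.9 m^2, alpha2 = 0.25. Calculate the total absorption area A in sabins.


Given surfaces:
  Surface 1: 72.6 * 0.06 = 4.356
  Surface 2: 93.9 * 0.25 = 23.475
Formula: A = sum(Si * alpha_i)
A = 4.356 + 23.475
A = 27.83

27.83 sabins


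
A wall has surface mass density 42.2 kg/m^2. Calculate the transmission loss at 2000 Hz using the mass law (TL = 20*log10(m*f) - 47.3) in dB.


Given values:
  m = 42.2 kg/m^2, f = 2000 Hz
Formula: TL = 20 * log10(m * f) - 47.3
Compute m * f = 42.2 * 2000 = 84400.0
Compute log10(84400.0) = 4.926342
Compute 20 * 4.926342 = 98.5268
TL = 98.5268 - 47.3 = 51.23

51.23 dB


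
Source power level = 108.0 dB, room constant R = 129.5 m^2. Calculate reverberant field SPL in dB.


Given values:
  Lw = 108.0 dB, R = 129.5 m^2
Formula: SPL = Lw + 10 * log10(4 / R)
Compute 4 / R = 4 / 129.5 = 0.030888
Compute 10 * log10(0.030888) = -15.1021
SPL = 108.0 + (-15.1021) = 92.9

92.9 dB


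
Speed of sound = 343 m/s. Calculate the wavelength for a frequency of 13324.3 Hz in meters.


Given values:
  c = 343 m/s, f = 13324.3 Hz
Formula: lambda = c / f
lambda = 343 / 13324.3
lambda = 0.0257

0.0257 m


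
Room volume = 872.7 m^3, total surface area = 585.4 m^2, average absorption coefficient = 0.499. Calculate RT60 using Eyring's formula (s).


Given values:
  V = 872.7 m^3, S = 585.4 m^2, alpha = 0.499
Formula: RT60 = 0.161 * V / (-S * ln(1 - alpha))
Compute ln(1 - 0.499) = ln(0.501) = -0.691149
Denominator: -585.4 * -0.691149 = 404.5986
Numerator: 0.161 * 872.7 = 140.5047
RT60 = 140.5047 / 404.5986 = 0.347

0.347 s


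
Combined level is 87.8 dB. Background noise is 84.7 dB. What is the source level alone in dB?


Given values:
  L_total = 87.8 dB, L_bg = 84.7 dB
Formula: L_source = 10 * log10(10^(L_total/10) - 10^(L_bg/10))
Convert to linear:
  10^(87.8/10) = 602559586.0744
  10^(84.7/10) = 295120922.6666
Difference: 602559586.0744 - 295120922.6666 = 307438663.4078
L_source = 10 * log10(307438663.4078) = 84.88

84.88 dB


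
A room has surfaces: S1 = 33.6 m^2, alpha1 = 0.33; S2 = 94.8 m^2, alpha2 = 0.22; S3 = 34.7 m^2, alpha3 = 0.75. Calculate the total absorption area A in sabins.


Given surfaces:
  Surface 1: 33.6 * 0.33 = 11.088
  Surface 2: 94.8 * 0.22 = 20.856
  Surface 3: 34.7 * 0.75 = 26.025
Formula: A = sum(Si * alpha_i)
A = 11.088 + 20.856 + 26.025
A = 57.97

57.97 sabins


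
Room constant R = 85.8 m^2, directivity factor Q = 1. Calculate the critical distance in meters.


Given values:
  R = 85.8 m^2, Q = 1
Formula: d_c = 0.141 * sqrt(Q * R)
Compute Q * R = 1 * 85.8 = 85.8
Compute sqrt(85.8) = 9.2628
d_c = 0.141 * 9.2628 = 1.306

1.306 m


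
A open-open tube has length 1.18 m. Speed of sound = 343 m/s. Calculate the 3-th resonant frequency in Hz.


Given values:
  Tube type: open-open, L = 1.18 m, c = 343 m/s, n = 3
Formula: f_n = n * c / (2 * L)
Compute 2 * L = 2 * 1.18 = 2.36
f = 3 * 343 / 2.36
f = 436.02

436.02 Hz


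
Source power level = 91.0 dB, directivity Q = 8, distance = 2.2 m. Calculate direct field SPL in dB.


Given values:
  Lw = 91.0 dB, Q = 8, r = 2.2 m
Formula: SPL = Lw + 10 * log10(Q / (4 * pi * r^2))
Compute 4 * pi * r^2 = 4 * pi * 2.2^2 = 60.8212
Compute Q / denom = 8 / 60.8212 = 0.13153308
Compute 10 * log10(0.13153308) = -8.8097
SPL = 91.0 + (-8.8097) = 82.19

82.19 dB


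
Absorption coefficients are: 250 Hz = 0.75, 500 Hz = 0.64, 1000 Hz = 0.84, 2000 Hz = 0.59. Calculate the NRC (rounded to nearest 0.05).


Given values:
  a_250 = 0.75, a_500 = 0.64
  a_1000 = 0.84, a_2000 = 0.59
Formula: NRC = (a250 + a500 + a1000 + a2000) / 4
Sum = 0.75 + 0.64 + 0.84 + 0.59 = 2.82
NRC = 2.82 / 4 = 0.705
Rounded to nearest 0.05: 0.7

0.7


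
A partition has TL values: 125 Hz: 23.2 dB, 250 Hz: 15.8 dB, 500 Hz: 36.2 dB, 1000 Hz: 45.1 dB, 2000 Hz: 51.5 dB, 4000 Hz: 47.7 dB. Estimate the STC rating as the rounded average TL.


Given TL values at each frequency:
  125 Hz: 23.2 dB
  250 Hz: 15.8 dB
  500 Hz: 36.2 dB
  1000 Hz: 45.1 dB
  2000 Hz: 51.5 dB
  4000 Hz: 47.7 dB
Formula: STC ~ round(average of TL values)
Sum = 23.2 + 15.8 + 36.2 + 45.1 + 51.5 + 47.7 = 219.5
Average = 219.5 / 6 = 36.58
Rounded: 37

37


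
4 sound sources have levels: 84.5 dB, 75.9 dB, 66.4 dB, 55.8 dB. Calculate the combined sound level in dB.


Formula: L_total = 10 * log10( sum(10^(Li/10)) )
  Source 1: 10^(84.5/10) = 281838293.1264
  Source 2: 10^(75.9/10) = 38904514.4994
  Source 3: 10^(66.4/10) = 4365158.3224
  Source 4: 10^(55.8/10) = 380189.3963
Sum of linear values = 325488155.3445
L_total = 10 * log10(325488155.3445) = 85.13

85.13 dB


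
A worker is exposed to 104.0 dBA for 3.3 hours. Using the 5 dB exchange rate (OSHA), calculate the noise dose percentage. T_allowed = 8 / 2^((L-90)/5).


Given values:
  L = 104.0 dBA, T = 3.3 hours
Formula: T_allowed = 8 / 2^((L - 90) / 5)
Compute exponent: (104.0 - 90) / 5 = 2.8
Compute 2^(2.8) = 6.964405
T_allowed = 8 / 6.964405 = 1.148698 hours
Dose = (T / T_allowed) * 100
Dose = (3.3 / 1.148698) * 100 = 287.28

287.28 %
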